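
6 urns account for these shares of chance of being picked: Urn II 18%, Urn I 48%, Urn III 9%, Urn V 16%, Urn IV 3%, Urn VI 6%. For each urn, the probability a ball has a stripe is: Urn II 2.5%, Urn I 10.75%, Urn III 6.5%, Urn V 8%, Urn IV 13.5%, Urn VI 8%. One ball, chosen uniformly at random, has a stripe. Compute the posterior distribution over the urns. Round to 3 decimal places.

Urn II 0.054, Urn I 0.617, Urn III 0.070, Urn V 0.153, Urn IV 0.048, Urn VI 0.057

Compute prior × likelihood for every hypothesis:
  Urn II: 0.18 × 0.025 = 0.0045
  Urn I: 0.48 × 0.1075 = 0.0516
  Urn III: 0.09 × 0.065 = 0.00585
  Urn V: 0.16 × 0.08 = 0.0128
  Urn IV: 0.03 × 0.135 = 0.00405
  Urn VI: 0.06 × 0.08 = 0.0048
Sum = 0.0836.
P(Urn II | striped) = 0.0045/0.0836 ≈ 0.054
P(Urn I | striped) = 0.0516/0.0836 ≈ 0.617
P(Urn III | striped) = 0.00585/0.0836 ≈ 0.070
P(Urn V | striped) = 0.0128/0.0836 ≈ 0.153
P(Urn IV | striped) = 0.00405/0.0836 ≈ 0.048
P(Urn VI | striped) = 0.0048/0.0836 ≈ 0.057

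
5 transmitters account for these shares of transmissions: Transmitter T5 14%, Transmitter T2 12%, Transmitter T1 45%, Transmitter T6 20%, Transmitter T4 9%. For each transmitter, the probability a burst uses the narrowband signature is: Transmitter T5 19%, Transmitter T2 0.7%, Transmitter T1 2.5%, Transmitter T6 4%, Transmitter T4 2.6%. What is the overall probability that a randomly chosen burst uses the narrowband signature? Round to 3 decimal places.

Unnormalized posteriors (prior × likelihood):
  Transmitter T5: 0.14 × 0.19 = 0.0266
  Transmitter T2: 0.12 × 0.007 = 0.00084
  Transmitter T1: 0.45 × 0.025 = 0.01125
  Transmitter T6: 0.2 × 0.04 = 0.008
  Transmitter T4: 0.09 × 0.026 = 0.00234
P(narrowband) = 0.0266 + 0.00084 + 0.01125 + 0.008 + 0.00234 = 0.04903 → 0.049.

0.049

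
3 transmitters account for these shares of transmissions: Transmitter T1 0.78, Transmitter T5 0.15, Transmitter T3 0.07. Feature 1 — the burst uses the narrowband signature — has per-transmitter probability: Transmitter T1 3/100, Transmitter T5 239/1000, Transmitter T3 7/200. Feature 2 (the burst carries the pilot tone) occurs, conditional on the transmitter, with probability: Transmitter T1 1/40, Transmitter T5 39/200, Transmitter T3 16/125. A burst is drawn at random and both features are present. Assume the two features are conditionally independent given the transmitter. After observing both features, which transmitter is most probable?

Transmitter T5

Prior × likelihood for each hypothesis:
  Transmitter T1: 0.78 × 0.03 × 0.025 = 0.000585
  Transmitter T5: 0.15 × 0.239 × 0.195 = 0.00699075
  Transmitter T3: 0.07 × 0.035 × 0.128 = 0.0003136
Total = 0.00788935.
Largest term belongs to Transmitter T5, so Transmitter T5 is most probable.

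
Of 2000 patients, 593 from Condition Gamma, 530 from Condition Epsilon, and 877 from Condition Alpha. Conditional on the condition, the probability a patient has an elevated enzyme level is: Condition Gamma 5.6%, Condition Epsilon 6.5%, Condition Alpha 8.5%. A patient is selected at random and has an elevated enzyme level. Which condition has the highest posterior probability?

Unnormalized posteriors (prior × likelihood):
  Condition Gamma: 0.2965 × 0.056 = 0.016604
  Condition Epsilon: 0.265 × 0.065 = 0.017225
  Condition Alpha: 0.4385 × 0.085 = 0.0372725
Sum = 0.0711015.
Largest term belongs to Condition Alpha, so Condition Alpha is most probable.

Condition Alpha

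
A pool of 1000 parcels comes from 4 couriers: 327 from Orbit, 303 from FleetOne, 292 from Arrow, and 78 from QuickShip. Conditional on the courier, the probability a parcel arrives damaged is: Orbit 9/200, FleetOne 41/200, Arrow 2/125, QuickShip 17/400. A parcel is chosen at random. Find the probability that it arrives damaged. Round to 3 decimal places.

0.085

Compute prior × likelihood for every hypothesis:
  Orbit: 0.327 × 0.045 = 0.014715
  FleetOne: 0.303 × 0.205 = 0.062115
  Arrow: 0.292 × 0.016 = 0.004672
  QuickShip: 0.078 × 0.0425 = 0.003315
P(damaged) = 0.014715 + 0.062115 + 0.004672 + 0.003315 = 0.084817 → 0.085.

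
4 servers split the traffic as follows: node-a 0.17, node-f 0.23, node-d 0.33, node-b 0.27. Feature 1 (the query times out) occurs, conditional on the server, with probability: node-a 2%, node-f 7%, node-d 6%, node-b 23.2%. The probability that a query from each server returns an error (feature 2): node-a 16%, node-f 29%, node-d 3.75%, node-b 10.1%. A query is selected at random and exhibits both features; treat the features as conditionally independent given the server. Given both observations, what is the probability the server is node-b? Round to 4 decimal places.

Unnormalized posteriors (prior × likelihood):
  node-a: 0.17 × 0.02 × 0.16 = 0.000544
  node-f: 0.23 × 0.07 × 0.29 = 0.004669
  node-d: 0.33 × 0.06 × 0.0375 = 0.0007425
  node-b: 0.27 × 0.232 × 0.101 = 0.00632664
Normalizing constant = 0.01228214.
P(node-b | evidence) = 0.00632664 / 0.01228214 ≈ 0.5151.

0.5151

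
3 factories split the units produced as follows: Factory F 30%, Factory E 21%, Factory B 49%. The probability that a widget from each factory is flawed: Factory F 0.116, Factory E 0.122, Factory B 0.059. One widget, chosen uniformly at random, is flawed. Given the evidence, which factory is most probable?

Factory F

Compute prior × likelihood for every hypothesis:
  Factory F: 0.3 × 0.116 = 0.0348
  Factory E: 0.21 × 0.122 = 0.02562
  Factory B: 0.49 × 0.059 = 0.02891
Sum = 0.08933.
Largest term belongs to Factory F, so Factory F is most probable.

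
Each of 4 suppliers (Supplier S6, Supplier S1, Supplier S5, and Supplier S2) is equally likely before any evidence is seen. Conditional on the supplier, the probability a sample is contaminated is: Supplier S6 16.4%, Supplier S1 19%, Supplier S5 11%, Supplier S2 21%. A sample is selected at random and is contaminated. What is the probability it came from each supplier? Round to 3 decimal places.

Since the prior is uniform, the posterior is proportional to the likelihood:
  Supplier S6: 0.164
  Supplier S1: 0.19
  Supplier S5: 0.11
  Supplier S2: 0.21
Total = 0.674.
P(Supplier S6 | contaminated) = 0.164/0.674 ≈ 0.243
P(Supplier S1 | contaminated) = 0.19/0.674 ≈ 0.282
P(Supplier S5 | contaminated) = 0.11/0.674 ≈ 0.163
P(Supplier S2 | contaminated) = 0.21/0.674 ≈ 0.312

Supplier S6 0.243, Supplier S1 0.282, Supplier S5 0.163, Supplier S2 0.312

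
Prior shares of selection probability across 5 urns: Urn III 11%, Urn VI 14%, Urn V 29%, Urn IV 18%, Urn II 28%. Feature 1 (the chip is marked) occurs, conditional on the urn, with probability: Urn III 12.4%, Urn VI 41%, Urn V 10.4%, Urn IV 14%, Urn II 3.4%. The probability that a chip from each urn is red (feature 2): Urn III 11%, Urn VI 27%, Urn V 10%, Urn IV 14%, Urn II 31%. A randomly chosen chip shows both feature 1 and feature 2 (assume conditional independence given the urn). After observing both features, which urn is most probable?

Unnormalized posteriors (prior × likelihood):
  Urn III: 0.11 × 0.124 × 0.11 = 0.0015004
  Urn VI: 0.14 × 0.41 × 0.27 = 0.015498
  Urn V: 0.29 × 0.104 × 0.1 = 0.003016
  Urn IV: 0.18 × 0.14 × 0.14 = 0.003528
  Urn II: 0.28 × 0.034 × 0.31 = 0.0029512
Sum = 0.0264936.
Largest term belongs to Urn VI, so Urn VI is most probable.

Urn VI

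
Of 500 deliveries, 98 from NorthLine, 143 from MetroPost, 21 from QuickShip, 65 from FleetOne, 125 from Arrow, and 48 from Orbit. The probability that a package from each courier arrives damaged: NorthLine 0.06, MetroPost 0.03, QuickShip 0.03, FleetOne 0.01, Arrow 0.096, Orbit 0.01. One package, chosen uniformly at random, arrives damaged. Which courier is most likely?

Compute prior × likelihood for every hypothesis:
  NorthLine: 0.196 × 0.06 = 0.01176
  MetroPost: 0.286 × 0.03 = 0.00858
  QuickShip: 0.042 × 0.03 = 0.00126
  FleetOne: 0.13 × 0.01 = 0.0013
  Arrow: 0.25 × 0.096 = 0.024
  Orbit: 0.096 × 0.01 = 0.00096
Normalizing constant = 0.04786.
Largest term belongs to Arrow, so Arrow is most probable.

Arrow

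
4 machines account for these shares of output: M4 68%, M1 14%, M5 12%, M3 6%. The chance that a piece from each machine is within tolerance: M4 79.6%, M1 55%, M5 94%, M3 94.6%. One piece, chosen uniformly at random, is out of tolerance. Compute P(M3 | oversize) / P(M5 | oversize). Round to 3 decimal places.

0.450

Taking complements, P(oversize | each) = M4 0.204, M1 0.45, M5 0.06, M3 0.054.
Prior × likelihood for each hypothesis:
  M4: 0.68 × 0.204 = 0.13872
  M1: 0.14 × 0.45 = 0.063
  M5: 0.12 × 0.06 = 0.0072
  M3: 0.06 × 0.054 = 0.00324
Normalizing constant = 0.21216.
The ratio is 0.00324 / 0.0072 (the normalizer cancels) = 0.450.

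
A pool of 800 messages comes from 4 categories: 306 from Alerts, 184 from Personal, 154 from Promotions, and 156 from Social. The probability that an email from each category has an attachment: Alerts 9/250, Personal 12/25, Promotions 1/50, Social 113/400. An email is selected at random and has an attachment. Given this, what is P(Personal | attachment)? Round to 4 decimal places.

0.6029

Compute prior × likelihood for every hypothesis:
  Alerts: 0.3825 × 0.036 = 0.01377
  Personal: 0.23 × 0.48 = 0.1104
  Promotions: 0.1925 × 0.02 = 0.00385
  Social: 0.195 × 0.2825 = 0.0550875
Normalizing constant = 0.1831075.
P(Personal | evidence) = 0.1104 / 0.1831075 ≈ 0.6029.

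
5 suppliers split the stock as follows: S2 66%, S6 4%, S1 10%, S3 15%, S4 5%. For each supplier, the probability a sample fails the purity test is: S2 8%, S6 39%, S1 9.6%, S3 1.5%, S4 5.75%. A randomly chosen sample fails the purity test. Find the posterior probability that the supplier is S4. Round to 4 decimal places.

Compute prior × likelihood for every hypothesis:
  S2: 0.66 × 0.08 = 0.0528
  S6: 0.04 × 0.39 = 0.0156
  S1: 0.1 × 0.096 = 0.0096
  S3: 0.15 × 0.015 = 0.00225
  S4: 0.05 × 0.0575 = 0.002875
Normalizing constant = 0.083125.
P(S4 | evidence) = 0.002875 / 0.083125 ≈ 0.0346.

0.0346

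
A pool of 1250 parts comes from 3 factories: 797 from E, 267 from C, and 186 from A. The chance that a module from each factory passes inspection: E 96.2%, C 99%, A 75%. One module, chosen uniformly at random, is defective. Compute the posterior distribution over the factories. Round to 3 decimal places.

E 0.381, C 0.034, A 0.585

Taking complements, P(defective | each) = E 0.038, C 0.01, A 0.25.
Prior × likelihood for each hypothesis:
  E: 0.6376 × 0.038 = 0.0242288
  C: 0.2136 × 0.01 = 0.002136
  A: 0.1488 × 0.25 = 0.0372
Normalizing constant = 0.0635648.
P(E | defective) = 0.0242288/0.0635648 ≈ 0.381
P(C | defective) = 0.002136/0.0635648 ≈ 0.034
P(A | defective) = 0.0372/0.0635648 ≈ 0.585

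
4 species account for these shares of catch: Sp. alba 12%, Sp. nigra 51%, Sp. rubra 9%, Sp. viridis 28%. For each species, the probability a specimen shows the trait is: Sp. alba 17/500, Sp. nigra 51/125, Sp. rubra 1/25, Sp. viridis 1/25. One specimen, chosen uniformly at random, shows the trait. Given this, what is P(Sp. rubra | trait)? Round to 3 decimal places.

Unnormalized posteriors (prior × likelihood):
  Sp. alba: 0.12 × 0.034 = 0.00408
  Sp. nigra: 0.51 × 0.408 = 0.20808
  Sp. rubra: 0.09 × 0.04 = 0.0036
  Sp. viridis: 0.28 × 0.04 = 0.0112
Total = 0.22696.
P(Sp. rubra | evidence) = 0.0036 / 0.22696 ≈ 0.016.

0.016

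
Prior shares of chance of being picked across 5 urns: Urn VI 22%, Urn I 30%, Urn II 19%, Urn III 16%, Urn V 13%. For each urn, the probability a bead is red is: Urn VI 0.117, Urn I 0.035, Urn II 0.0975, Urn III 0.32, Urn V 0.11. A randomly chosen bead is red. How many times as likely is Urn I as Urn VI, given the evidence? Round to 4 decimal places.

Compute prior × likelihood for every hypothesis:
  Urn VI: 0.22 × 0.117 = 0.02574
  Urn I: 0.3 × 0.035 = 0.0105
  Urn II: 0.19 × 0.0975 = 0.018525
  Urn III: 0.16 × 0.32 = 0.0512
  Urn V: 0.13 × 0.11 = 0.0143
Sum = 0.120265.
The ratio is 0.0105 / 0.02574 (the normalizer cancels) = 0.4079.

0.4079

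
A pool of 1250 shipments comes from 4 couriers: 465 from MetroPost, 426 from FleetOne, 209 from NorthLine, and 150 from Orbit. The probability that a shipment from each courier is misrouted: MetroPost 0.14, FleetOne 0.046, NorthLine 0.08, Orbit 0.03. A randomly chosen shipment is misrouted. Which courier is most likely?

MetroPost

Prior × likelihood for each hypothesis:
  MetroPost: 0.372 × 0.14 = 0.05208
  FleetOne: 0.3408 × 0.046 = 0.0156768
  NorthLine: 0.1672 × 0.08 = 0.013376
  Orbit: 0.12 × 0.03 = 0.0036
Total = 0.0847328.
Largest term belongs to MetroPost, so MetroPost is most probable.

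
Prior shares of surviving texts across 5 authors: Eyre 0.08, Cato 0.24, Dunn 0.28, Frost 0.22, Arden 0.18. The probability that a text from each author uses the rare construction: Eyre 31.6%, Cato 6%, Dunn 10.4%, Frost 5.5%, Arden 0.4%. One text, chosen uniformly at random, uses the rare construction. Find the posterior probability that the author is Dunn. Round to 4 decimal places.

By Bayes' rule, posterior ∝ prior × likelihood:
  Eyre: 0.08 × 0.316 = 0.02528
  Cato: 0.24 × 0.06 = 0.0144
  Dunn: 0.28 × 0.104 = 0.02912
  Frost: 0.22 × 0.055 = 0.0121
  Arden: 0.18 × 0.004 = 0.00072
Total = 0.08162.
P(Dunn | evidence) = 0.02912 / 0.08162 ≈ 0.3568.

0.3568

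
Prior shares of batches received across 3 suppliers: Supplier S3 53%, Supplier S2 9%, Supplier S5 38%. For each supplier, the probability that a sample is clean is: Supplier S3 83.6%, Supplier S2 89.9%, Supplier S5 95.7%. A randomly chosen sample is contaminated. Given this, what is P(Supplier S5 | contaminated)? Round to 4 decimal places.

0.1454

Taking complements, P(contaminated | each) = Supplier S3 0.164, Supplier S2 0.101, Supplier S5 0.043.
Unnormalized posteriors (prior × likelihood):
  Supplier S3: 0.53 × 0.164 = 0.08692
  Supplier S2: 0.09 × 0.101 = 0.00909
  Supplier S5: 0.38 × 0.043 = 0.01634
Total = 0.11235.
P(Supplier S5 | evidence) = 0.01634 / 0.11235 ≈ 0.1454.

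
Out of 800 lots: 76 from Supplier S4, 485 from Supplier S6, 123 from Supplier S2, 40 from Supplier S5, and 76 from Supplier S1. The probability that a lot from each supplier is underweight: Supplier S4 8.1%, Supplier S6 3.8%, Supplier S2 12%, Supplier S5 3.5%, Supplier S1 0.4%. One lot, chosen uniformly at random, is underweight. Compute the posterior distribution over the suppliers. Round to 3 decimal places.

Supplier S4 0.150, Supplier S6 0.449, Supplier S2 0.360, Supplier S5 0.034, Supplier S1 0.007

Prior × likelihood for each hypothesis:
  Supplier S4: 0.095 × 0.081 = 0.007695
  Supplier S6: 0.60625 × 0.038 = 0.0230375
  Supplier S2: 0.15375 × 0.12 = 0.01845
  Supplier S5: 0.05 × 0.035 = 0.00175
  Supplier S1: 0.095 × 0.004 = 0.00038
Normalizing constant = 0.0513125.
P(Supplier S4 | underweight) = 0.007695/0.0513125 ≈ 0.150
P(Supplier S6 | underweight) = 0.0230375/0.0513125 ≈ 0.449
P(Supplier S2 | underweight) = 0.01845/0.0513125 ≈ 0.360
P(Supplier S5 | underweight) = 0.00175/0.0513125 ≈ 0.034
P(Supplier S1 | underweight) = 0.00038/0.0513125 ≈ 0.007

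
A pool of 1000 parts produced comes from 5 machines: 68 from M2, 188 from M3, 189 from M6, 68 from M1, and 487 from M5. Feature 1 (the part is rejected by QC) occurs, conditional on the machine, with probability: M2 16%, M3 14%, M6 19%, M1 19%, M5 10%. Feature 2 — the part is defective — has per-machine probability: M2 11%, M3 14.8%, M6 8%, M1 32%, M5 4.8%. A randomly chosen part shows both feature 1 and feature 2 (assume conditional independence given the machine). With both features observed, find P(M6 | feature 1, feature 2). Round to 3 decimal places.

Prior × likelihood for each hypothesis:
  M2: 0.068 × 0.16 × 0.11 = 0.0011968
  M3: 0.188 × 0.14 × 0.148 = 0.00389536
  M6: 0.189 × 0.19 × 0.08 = 0.0028728
  M1: 0.068 × 0.19 × 0.32 = 0.0041344
  M5: 0.487 × 0.1 × 0.048 = 0.0023376
Normalizing constant = 0.01443696.
P(M6 | evidence) = 0.0028728 / 0.01443696 ≈ 0.199.

0.199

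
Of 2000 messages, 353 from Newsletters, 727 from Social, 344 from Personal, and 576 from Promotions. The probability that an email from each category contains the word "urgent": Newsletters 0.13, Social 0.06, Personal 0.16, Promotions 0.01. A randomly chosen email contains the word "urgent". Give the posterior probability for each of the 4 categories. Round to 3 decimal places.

Newsletters 0.305, Social 0.290, Personal 0.366, Promotions 0.038

By Bayes' rule, posterior ∝ prior × likelihood:
  Newsletters: 0.1765 × 0.13 = 0.022945
  Social: 0.3635 × 0.06 = 0.02181
  Personal: 0.172 × 0.16 = 0.02752
  Promotions: 0.288 × 0.01 = 0.00288
Sum = 0.075155.
P(Newsletters | urgent-flag) = 0.022945/0.075155 ≈ 0.305
P(Social | urgent-flag) = 0.02181/0.075155 ≈ 0.290
P(Personal | urgent-flag) = 0.02752/0.075155 ≈ 0.366
P(Promotions | urgent-flag) = 0.00288/0.075155 ≈ 0.038
(Check: 0.305+0.290+0.366+0.038 = 0.999.)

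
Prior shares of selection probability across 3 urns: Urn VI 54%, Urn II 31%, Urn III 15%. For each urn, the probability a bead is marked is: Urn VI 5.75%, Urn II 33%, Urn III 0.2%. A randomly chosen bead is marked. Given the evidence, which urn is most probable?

Urn II

By Bayes' rule, posterior ∝ prior × likelihood:
  Urn VI: 0.54 × 0.0575 = 0.03105
  Urn II: 0.31 × 0.33 = 0.1023
  Urn III: 0.15 × 0.002 = 0.0003
Sum = 0.13365.
Largest term belongs to Urn II, so Urn II is most probable.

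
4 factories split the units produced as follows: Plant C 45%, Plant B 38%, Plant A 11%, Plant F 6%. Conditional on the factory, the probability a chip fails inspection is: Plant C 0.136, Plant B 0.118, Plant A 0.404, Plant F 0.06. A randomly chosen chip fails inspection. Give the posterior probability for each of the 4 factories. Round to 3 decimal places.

Plant C 0.397, Plant B 0.291, Plant A 0.288, Plant F 0.023

Prior × likelihood for each hypothesis:
  Plant C: 0.45 × 0.136 = 0.0612
  Plant B: 0.38 × 0.118 = 0.04484
  Plant A: 0.11 × 0.404 = 0.04444
  Plant F: 0.06 × 0.06 = 0.0036
Total = 0.15408.
P(Plant C | nonconforming) = 0.0612/0.15408 ≈ 0.397
P(Plant B | nonconforming) = 0.04484/0.15408 ≈ 0.291
P(Plant A | nonconforming) = 0.04444/0.15408 ≈ 0.288
P(Plant F | nonconforming) = 0.0036/0.15408 ≈ 0.023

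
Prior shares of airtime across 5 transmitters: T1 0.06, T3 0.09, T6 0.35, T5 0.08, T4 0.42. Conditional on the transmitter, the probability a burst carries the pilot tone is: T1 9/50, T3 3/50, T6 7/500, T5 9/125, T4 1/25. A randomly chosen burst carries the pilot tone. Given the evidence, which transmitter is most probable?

T4

Prior × likelihood for each hypothesis:
  T1: 0.06 × 0.18 = 0.0108
  T3: 0.09 × 0.06 = 0.0054
  T6: 0.35 × 0.014 = 0.0049
  T5: 0.08 × 0.072 = 0.00576
  T4: 0.42 × 0.04 = 0.0168
Total = 0.04366.
Largest term belongs to T4, so T4 is most probable.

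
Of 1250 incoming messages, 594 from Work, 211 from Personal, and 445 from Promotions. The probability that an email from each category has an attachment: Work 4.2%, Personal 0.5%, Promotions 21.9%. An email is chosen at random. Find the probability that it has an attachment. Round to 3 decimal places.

0.099

Compute prior × likelihood for every hypothesis:
  Work: 0.4752 × 0.042 = 0.0199584
  Personal: 0.1688 × 0.005 = 0.000844
  Promotions: 0.356 × 0.219 = 0.077964
P(attachment) = 0.0199584 + 0.000844 + 0.077964 = 0.0987664 → 0.099.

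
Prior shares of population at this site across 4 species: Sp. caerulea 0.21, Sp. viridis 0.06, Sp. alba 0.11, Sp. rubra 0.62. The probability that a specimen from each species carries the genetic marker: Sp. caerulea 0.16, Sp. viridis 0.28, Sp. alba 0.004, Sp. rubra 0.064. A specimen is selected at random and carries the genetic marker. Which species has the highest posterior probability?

Prior × likelihood for each hypothesis:
  Sp. caerulea: 0.21 × 0.16 = 0.0336
  Sp. viridis: 0.06 × 0.28 = 0.0168
  Sp. alba: 0.11 × 0.004 = 0.00044
  Sp. rubra: 0.62 × 0.064 = 0.03968
Total = 0.09052.
Largest term belongs to Sp. rubra, so Sp. rubra is most probable.

Sp. rubra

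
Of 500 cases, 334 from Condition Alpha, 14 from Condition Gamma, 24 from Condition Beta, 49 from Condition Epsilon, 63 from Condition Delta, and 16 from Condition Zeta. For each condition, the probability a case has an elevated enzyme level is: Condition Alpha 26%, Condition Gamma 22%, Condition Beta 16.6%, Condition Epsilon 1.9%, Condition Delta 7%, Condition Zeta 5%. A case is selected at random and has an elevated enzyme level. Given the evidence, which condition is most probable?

Compute prior × likelihood for every hypothesis:
  Condition Alpha: 0.668 × 0.26 = 0.17368
  Condition Gamma: 0.028 × 0.22 = 0.00616
  Condition Beta: 0.048 × 0.166 = 0.007968
  Condition Epsilon: 0.098 × 0.019 = 0.001862
  Condition Delta: 0.126 × 0.07 = 0.00882
  Condition Zeta: 0.032 × 0.05 = 0.0016
Normalizing constant = 0.20009.
Largest term belongs to Condition Alpha, so Condition Alpha is most probable.

Condition Alpha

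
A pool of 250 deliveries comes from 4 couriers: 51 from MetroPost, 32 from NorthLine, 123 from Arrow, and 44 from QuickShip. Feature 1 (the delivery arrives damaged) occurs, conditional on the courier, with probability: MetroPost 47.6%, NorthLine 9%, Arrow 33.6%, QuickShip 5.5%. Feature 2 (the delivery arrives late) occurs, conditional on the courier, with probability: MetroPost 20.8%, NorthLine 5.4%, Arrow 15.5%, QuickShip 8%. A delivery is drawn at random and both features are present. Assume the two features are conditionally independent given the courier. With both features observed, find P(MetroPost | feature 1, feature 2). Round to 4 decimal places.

0.4278

Unnormalized posteriors (prior × likelihood):
  MetroPost: 0.204 × 0.476 × 0.208 = 0.020197632
  NorthLine: 0.128 × 0.09 × 0.054 = 0.00062208
  Arrow: 0.492 × 0.336 × 0.155 = 0.02562336
  QuickShip: 0.176 × 0.055 × 0.08 = 0.0007744
Total = 0.047217472.
P(MetroPost | evidence) = 0.020197632 / 0.047217472 ≈ 0.4278.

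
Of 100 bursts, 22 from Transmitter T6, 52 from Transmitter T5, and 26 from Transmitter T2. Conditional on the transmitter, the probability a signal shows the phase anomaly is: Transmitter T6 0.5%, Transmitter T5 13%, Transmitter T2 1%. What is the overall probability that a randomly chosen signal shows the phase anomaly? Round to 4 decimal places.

0.0713

By Bayes' rule, posterior ∝ prior × likelihood:
  Transmitter T6: 0.22 × 0.005 = 0.0011
  Transmitter T5: 0.52 × 0.13 = 0.0676
  Transmitter T2: 0.26 × 0.01 = 0.0026
P(anomaly) = 0.0011 + 0.0676 + 0.0026 = 0.0713 → 0.0713.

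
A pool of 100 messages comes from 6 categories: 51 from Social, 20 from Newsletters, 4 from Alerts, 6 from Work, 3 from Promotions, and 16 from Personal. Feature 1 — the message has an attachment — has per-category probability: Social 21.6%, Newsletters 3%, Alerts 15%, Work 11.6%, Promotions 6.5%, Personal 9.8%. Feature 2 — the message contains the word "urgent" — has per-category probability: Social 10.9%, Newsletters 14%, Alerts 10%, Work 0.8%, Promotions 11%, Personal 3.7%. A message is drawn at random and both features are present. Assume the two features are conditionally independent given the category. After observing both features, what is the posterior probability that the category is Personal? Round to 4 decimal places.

Compute prior × likelihood for every hypothesis:
  Social: 0.51 × 0.216 × 0.109 = 0.01200744
  Newsletters: 0.2 × 0.03 × 0.14 = 0.00084
  Alerts: 0.04 × 0.15 × 0.1 = 0.0006
  Work: 0.06 × 0.116 × 0.008 = 0.00005568
  Promotions: 0.03 × 0.065 × 0.11 = 0.0002145
  Personal: 0.16 × 0.098 × 0.037 = 0.00058016
Total = 0.01429778.
P(Personal | evidence) = 0.00058016 / 0.01429778 ≈ 0.0406.

0.0406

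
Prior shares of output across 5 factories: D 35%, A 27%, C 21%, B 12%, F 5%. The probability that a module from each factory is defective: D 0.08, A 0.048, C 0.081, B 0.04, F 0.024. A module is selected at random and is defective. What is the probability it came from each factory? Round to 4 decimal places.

Prior × likelihood for each hypothesis:
  D: 0.35 × 0.08 = 0.028
  A: 0.27 × 0.048 = 0.01296
  C: 0.21 × 0.081 = 0.01701
  B: 0.12 × 0.04 = 0.0048
  F: 0.05 × 0.024 = 0.0012
Sum = 0.06397.
P(D | defective) = 0.028/0.06397 ≈ 0.4377
P(A | defective) = 0.01296/0.06397 ≈ 0.2026
P(C | defective) = 0.01701/0.06397 ≈ 0.2659
P(B | defective) = 0.0048/0.06397 ≈ 0.0750
P(F | defective) = 0.0012/0.06397 ≈ 0.0188

D 0.4377, A 0.2026, C 0.2659, B 0.0750, F 0.0188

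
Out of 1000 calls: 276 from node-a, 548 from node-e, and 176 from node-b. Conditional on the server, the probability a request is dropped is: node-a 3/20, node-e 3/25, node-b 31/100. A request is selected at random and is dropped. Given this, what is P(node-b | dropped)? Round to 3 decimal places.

Compute prior × likelihood for every hypothesis:
  node-a: 0.276 × 0.15 = 0.0414
  node-e: 0.548 × 0.12 = 0.06576
  node-b: 0.176 × 0.31 = 0.05456
Sum = 0.16172.
P(node-b | evidence) = 0.05456 / 0.16172 ≈ 0.337.

0.337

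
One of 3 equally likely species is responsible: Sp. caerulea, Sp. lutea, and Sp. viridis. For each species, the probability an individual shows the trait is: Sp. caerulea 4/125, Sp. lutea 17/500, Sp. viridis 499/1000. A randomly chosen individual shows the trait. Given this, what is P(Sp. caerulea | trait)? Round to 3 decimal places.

0.057

With a uniform prior (1/3 each), posterior ∝ likelihood:
  Sp. caerulea: 0.032
  Sp. lutea: 0.034
  Sp. viridis: 0.499
Normalizing constant = 0.565.
P(Sp. caerulea | evidence) = 0.032 / 0.565 ≈ 0.057.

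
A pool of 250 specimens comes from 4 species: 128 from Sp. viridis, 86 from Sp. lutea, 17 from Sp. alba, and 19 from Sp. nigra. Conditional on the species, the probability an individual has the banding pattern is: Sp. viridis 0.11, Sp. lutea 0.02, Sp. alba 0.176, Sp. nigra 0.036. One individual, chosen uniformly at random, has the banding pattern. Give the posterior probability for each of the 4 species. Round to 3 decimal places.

Sp. viridis 0.723, Sp. lutea 0.088, Sp. alba 0.154, Sp. nigra 0.035

Prior × likelihood for each hypothesis:
  Sp. viridis: 0.512 × 0.11 = 0.05632
  Sp. lutea: 0.344 × 0.02 = 0.00688
  Sp. alba: 0.068 × 0.176 = 0.011968
  Sp. nigra: 0.076 × 0.036 = 0.002736
Sum = 0.077904.
P(Sp. viridis | banded) = 0.05632/0.077904 ≈ 0.723
P(Sp. lutea | banded) = 0.00688/0.077904 ≈ 0.088
P(Sp. alba | banded) = 0.011968/0.077904 ≈ 0.154
P(Sp. nigra | banded) = 0.002736/0.077904 ≈ 0.035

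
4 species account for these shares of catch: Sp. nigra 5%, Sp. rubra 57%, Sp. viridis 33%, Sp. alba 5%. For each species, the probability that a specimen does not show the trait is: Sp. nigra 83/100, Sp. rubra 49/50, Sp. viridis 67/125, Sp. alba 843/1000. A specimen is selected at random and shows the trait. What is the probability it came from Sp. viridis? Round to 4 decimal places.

0.8466

Taking complements, P(trait | each) = Sp. nigra 0.17, Sp. rubra 0.02, Sp. viridis 0.464, Sp. alba 0.157.
Unnormalized posteriors (prior × likelihood):
  Sp. nigra: 0.05 × 0.17 = 0.0085
  Sp. rubra: 0.57 × 0.02 = 0.0114
  Sp. viridis: 0.33 × 0.464 = 0.15312
  Sp. alba: 0.05 × 0.157 = 0.00785
Total = 0.18087.
P(Sp. viridis | evidence) = 0.15312 / 0.18087 ≈ 0.8466.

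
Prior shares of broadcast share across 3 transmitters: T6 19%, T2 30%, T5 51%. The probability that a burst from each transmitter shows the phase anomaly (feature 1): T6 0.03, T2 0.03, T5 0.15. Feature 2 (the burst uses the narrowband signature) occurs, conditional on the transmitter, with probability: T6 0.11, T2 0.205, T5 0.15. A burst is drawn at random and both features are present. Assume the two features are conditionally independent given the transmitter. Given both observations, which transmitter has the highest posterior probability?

T5

Compute prior × likelihood for every hypothesis:
  T6: 0.19 × 0.03 × 0.11 = 0.000627
  T2: 0.3 × 0.03 × 0.205 = 0.001845
  T5: 0.51 × 0.15 × 0.15 = 0.011475
Total = 0.013947.
Largest term belongs to T5, so T5 is most probable.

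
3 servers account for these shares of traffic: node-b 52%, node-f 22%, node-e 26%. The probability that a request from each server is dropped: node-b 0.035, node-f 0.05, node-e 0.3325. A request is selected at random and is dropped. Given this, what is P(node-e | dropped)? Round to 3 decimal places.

Unnormalized posteriors (prior × likelihood):
  node-b: 0.52 × 0.035 = 0.0182
  node-f: 0.22 × 0.05 = 0.011
  node-e: 0.26 × 0.3325 = 0.08645
Normalizing constant = 0.11565.
P(node-e | evidence) = 0.08645 / 0.11565 ≈ 0.748.

0.748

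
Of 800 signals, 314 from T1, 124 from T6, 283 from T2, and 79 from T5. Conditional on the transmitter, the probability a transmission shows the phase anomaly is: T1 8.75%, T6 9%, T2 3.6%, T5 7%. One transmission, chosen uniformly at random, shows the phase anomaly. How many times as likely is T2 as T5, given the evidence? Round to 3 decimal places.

Unnormalized posteriors (prior × likelihood):
  T1: 0.3925 × 0.0875 = 0.03434375
  T6: 0.155 × 0.09 = 0.01395
  T2: 0.35375 × 0.036 = 0.012735
  T5: 0.09875 × 0.07 = 0.0069125
Sum = 0.06794125.
The ratio is 0.012735 / 0.0069125 (the normalizer cancels) = 1.842.

1.842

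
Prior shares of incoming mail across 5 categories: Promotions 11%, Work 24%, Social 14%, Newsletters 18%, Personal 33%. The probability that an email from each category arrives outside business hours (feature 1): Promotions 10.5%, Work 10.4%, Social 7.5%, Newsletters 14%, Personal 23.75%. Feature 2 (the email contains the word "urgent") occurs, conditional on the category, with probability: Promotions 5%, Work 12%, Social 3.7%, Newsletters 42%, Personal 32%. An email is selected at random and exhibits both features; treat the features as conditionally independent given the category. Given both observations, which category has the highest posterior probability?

Unnormalized posteriors (prior × likelihood):
  Promotions: 0.11 × 0.105 × 0.05 = 0.0005775
  Work: 0.24 × 0.104 × 0.12 = 0.0029952
  Social: 0.14 × 0.075 × 0.037 = 0.0003885
  Newsletters: 0.18 × 0.14 × 0.42 = 0.010584
  Personal: 0.33 × 0.2375 × 0.32 = 0.02508
Total = 0.0396252.
Largest term belongs to Personal, so Personal is most probable.

Personal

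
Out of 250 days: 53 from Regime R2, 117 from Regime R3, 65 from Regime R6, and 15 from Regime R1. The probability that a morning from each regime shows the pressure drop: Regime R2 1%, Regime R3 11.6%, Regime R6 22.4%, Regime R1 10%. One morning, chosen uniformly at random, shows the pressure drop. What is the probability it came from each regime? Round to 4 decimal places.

Regime R2 0.0176, Regime R3 0.4500, Regime R6 0.4827, Regime R1 0.0497

Compute prior × likelihood for every hypothesis:
  Regime R2: 0.212 × 0.01 = 0.00212
  Regime R3: 0.468 × 0.116 = 0.054288
  Regime R6: 0.26 × 0.224 = 0.05824
  Regime R1: 0.06 × 0.1 = 0.006
Sum = 0.120648.
P(Regime R2 | drop) = 0.00212/0.120648 ≈ 0.0176
P(Regime R3 | drop) = 0.054288/0.120648 ≈ 0.4500
P(Regime R6 | drop) = 0.05824/0.120648 ≈ 0.4827
P(Regime R1 | drop) = 0.006/0.120648 ≈ 0.0497
(Check: 0.0176+0.4500+0.4827+0.0497 = 1.0000.)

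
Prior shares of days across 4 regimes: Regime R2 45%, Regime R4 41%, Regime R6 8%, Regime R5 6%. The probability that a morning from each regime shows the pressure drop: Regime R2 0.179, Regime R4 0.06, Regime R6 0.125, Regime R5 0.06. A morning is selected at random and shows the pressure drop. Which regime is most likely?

Regime R2

By Bayes' rule, posterior ∝ prior × likelihood:
  Regime R2: 0.45 × 0.179 = 0.08055
  Regime R4: 0.41 × 0.06 = 0.0246
  Regime R6: 0.08 × 0.125 = 0.01
  Regime R5: 0.06 × 0.06 = 0.0036
Normalizing constant = 0.11875.
Largest term belongs to Regime R2, so Regime R2 is most probable.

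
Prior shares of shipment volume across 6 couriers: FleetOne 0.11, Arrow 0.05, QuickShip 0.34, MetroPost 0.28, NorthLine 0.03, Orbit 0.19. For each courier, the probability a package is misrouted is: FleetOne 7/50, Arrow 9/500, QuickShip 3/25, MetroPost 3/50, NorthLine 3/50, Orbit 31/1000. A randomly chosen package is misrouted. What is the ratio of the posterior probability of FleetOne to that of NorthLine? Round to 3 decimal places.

Prior × likelihood for each hypothesis:
  FleetOne: 0.11 × 0.14 = 0.0154
  Arrow: 0.05 × 0.018 = 0.0009
  QuickShip: 0.34 × 0.12 = 0.0408
  MetroPost: 0.28 × 0.06 = 0.0168
  NorthLine: 0.03 × 0.06 = 0.0018
  Orbit: 0.19 × 0.031 = 0.00589
Sum = 0.08159.
The ratio is 0.0154 / 0.0018 (the normalizer cancels) = 8.556.

8.556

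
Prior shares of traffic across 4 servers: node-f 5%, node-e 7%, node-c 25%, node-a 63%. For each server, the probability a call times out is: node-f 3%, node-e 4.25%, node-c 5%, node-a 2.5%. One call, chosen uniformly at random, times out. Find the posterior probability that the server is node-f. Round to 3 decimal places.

0.046

By Bayes' rule, posterior ∝ prior × likelihood:
  node-f: 0.05 × 0.03 = 0.0015
  node-e: 0.07 × 0.0425 = 0.002975
  node-c: 0.25 × 0.05 = 0.0125
  node-a: 0.63 × 0.025 = 0.01575
Total = 0.032725.
P(node-f | evidence) = 0.0015 / 0.032725 ≈ 0.046.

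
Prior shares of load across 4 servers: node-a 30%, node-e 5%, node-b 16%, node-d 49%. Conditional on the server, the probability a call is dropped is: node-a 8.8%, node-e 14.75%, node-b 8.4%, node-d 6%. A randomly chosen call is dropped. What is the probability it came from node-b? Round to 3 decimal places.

Compute prior × likelihood for every hypothesis:
  node-a: 0.3 × 0.088 = 0.0264
  node-e: 0.05 × 0.1475 = 0.007375
  node-b: 0.16 × 0.084 = 0.01344
  node-d: 0.49 × 0.06 = 0.0294
Sum = 0.076615.
P(node-b | evidence) = 0.01344 / 0.076615 ≈ 0.175.

0.175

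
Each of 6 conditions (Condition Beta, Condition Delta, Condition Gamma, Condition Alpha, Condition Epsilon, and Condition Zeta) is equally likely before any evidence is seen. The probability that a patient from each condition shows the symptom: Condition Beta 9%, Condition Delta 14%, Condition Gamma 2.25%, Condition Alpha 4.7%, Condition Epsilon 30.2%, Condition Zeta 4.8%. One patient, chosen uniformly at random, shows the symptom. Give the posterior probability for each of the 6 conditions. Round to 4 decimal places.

Condition Beta 0.1386, Condition Delta 0.2156, Condition Gamma 0.0346, Condition Alpha 0.0724, Condition Epsilon 0.4650, Condition Zeta 0.0739

Since the prior is uniform, the posterior is proportional to the likelihood:
  Condition Beta: 0.09
  Condition Delta: 0.14
  Condition Gamma: 0.0225
  Condition Alpha: 0.047
  Condition Epsilon: 0.302
  Condition Zeta: 0.048
Sum = 0.6495.
P(Condition Beta | symptomatic) = 0.09/0.6495 ≈ 0.1386
P(Condition Delta | symptomatic) = 0.14/0.6495 ≈ 0.2156
P(Condition Gamma | symptomatic) = 0.0225/0.6495 ≈ 0.0346
P(Condition Alpha | symptomatic) = 0.047/0.6495 ≈ 0.0724
P(Condition Epsilon | symptomatic) = 0.302/0.6495 ≈ 0.4650
P(Condition Zeta | symptomatic) = 0.048/0.6495 ≈ 0.0739
(Check: 0.1386+0.2156+0.0346+0.0724+0.4650+0.0739 = 1.0001.)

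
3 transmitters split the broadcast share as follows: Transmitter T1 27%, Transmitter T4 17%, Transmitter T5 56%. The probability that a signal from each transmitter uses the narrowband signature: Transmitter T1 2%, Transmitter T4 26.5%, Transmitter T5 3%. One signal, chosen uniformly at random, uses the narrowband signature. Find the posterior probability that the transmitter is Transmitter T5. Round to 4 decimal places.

By Bayes' rule, posterior ∝ prior × likelihood:
  Transmitter T1: 0.27 × 0.02 = 0.0054
  Transmitter T4: 0.17 × 0.265 = 0.04505
  Transmitter T5: 0.56 × 0.03 = 0.0168
Sum = 0.06725.
P(Transmitter T5 | evidence) = 0.0168 / 0.06725 ≈ 0.2498.

0.2498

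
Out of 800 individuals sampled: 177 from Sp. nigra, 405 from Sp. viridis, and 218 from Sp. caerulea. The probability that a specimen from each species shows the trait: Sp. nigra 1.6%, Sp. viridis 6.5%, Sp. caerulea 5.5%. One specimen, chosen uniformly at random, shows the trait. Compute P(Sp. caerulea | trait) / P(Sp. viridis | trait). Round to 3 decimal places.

Prior × likelihood for each hypothesis:
  Sp. nigra: 0.22125 × 0.016 = 0.00354
  Sp. viridis: 0.50625 × 0.065 = 0.03290625
  Sp. caerulea: 0.2725 × 0.055 = 0.0149875
Total = 0.05143375.
The ratio is 0.0149875 / 0.03290625 (the normalizer cancels) = 0.455.

0.455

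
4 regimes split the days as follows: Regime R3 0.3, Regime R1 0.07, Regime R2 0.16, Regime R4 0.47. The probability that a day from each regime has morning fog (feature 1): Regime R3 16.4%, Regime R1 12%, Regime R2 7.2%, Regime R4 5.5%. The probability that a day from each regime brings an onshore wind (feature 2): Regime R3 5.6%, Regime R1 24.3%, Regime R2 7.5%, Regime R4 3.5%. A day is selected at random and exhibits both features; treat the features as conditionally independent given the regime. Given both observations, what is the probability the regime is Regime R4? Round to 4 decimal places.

Prior × likelihood for each hypothesis:
  Regime R3: 0.3 × 0.164 × 0.056 = 0.0027552
  Regime R1: 0.07 × 0.12 × 0.243 = 0.0020412
  Regime R2: 0.16 × 0.072 × 0.075 = 0.000864
  Regime R4: 0.47 × 0.055 × 0.035 = 0.00090475
Normalizing constant = 0.00656515.
P(Regime R4 | evidence) = 0.00090475 / 0.00656515 ≈ 0.1378.

0.1378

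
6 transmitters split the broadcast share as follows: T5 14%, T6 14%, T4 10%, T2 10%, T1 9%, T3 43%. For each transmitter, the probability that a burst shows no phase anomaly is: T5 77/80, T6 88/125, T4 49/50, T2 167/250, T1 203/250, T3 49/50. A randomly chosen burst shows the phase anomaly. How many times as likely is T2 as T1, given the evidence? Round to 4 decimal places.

Taking complements, P(anomaly | each) = T5 0.0375, T6 0.296, T4 0.02, T2 0.332, T1 0.188, T3 0.02.
Prior × likelihood for each hypothesis:
  T5: 0.14 × 0.0375 = 0.00525
  T6: 0.14 × 0.296 = 0.04144
  T4: 0.1 × 0.02 = 0.002
  T2: 0.1 × 0.332 = 0.0332
  T1: 0.09 × 0.188 = 0.01692
  T3: 0.43 × 0.02 = 0.0086
Total = 0.10741.
The ratio is 0.0332 / 0.01692 (the normalizer cancels) = 1.9622.

1.9622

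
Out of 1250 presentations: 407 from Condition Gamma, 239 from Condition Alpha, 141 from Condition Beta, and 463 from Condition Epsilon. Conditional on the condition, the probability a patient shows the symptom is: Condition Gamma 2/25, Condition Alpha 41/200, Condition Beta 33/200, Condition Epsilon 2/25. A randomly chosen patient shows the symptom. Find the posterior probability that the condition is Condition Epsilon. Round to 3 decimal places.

Compute prior × likelihood for every hypothesis:
  Condition Gamma: 0.3256 × 0.08 = 0.026048
  Condition Alpha: 0.1912 × 0.205 = 0.039196
  Condition Beta: 0.1128 × 0.165 = 0.018612
  Condition Epsilon: 0.3704 × 0.08 = 0.029632
Total = 0.113488.
P(Condition Epsilon | evidence) = 0.029632 / 0.113488 ≈ 0.261.

0.261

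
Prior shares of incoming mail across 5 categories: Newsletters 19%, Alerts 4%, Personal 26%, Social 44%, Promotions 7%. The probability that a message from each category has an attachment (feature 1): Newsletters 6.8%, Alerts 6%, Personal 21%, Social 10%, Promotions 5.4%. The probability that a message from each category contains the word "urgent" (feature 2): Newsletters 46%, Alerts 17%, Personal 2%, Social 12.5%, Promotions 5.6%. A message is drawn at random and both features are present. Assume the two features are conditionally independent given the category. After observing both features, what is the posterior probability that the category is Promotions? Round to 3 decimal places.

0.016

Prior × likelihood for each hypothesis:
  Newsletters: 0.19 × 0.068 × 0.46 = 0.0059432
  Alerts: 0.04 × 0.06 × 0.17 = 0.000408
  Personal: 0.26 × 0.21 × 0.02 = 0.001092
  Social: 0.44 × 0.1 × 0.125 = 0.0055
  Promotions: 0.07 × 0.054 × 0.056 = 0.00021168
Normalizing constant = 0.01315488.
P(Promotions | evidence) = 0.00021168 / 0.01315488 ≈ 0.016.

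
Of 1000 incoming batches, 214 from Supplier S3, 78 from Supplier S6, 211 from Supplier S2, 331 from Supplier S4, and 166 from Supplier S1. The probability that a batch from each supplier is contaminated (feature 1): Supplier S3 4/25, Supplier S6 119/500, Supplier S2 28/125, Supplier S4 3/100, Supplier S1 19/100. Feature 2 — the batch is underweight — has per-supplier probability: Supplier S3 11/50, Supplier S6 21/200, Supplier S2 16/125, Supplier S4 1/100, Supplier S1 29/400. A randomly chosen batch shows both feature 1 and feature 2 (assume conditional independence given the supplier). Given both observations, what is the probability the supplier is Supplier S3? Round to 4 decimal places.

Compute prior × likelihood for every hypothesis:
  Supplier S3: 0.214 × 0.16 × 0.22 = 0.0075328
  Supplier S6: 0.078 × 0.238 × 0.105 = 0.00194922
  Supplier S2: 0.211 × 0.224 × 0.128 = 0.006049792
  Supplier S4: 0.331 × 0.03 × 0.01 = 0.0000993
  Supplier S1: 0.166 × 0.19 × 0.0725 = 0.00228665
Sum = 0.017917762.
P(Supplier S3 | evidence) = 0.0075328 / 0.017917762 ≈ 0.4204.

0.4204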